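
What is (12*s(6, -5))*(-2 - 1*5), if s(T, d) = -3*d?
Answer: -1260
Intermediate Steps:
(12*s(6, -5))*(-2 - 1*5) = (12*(-3*(-5)))*(-2 - 1*5) = (12*15)*(-2 - 5) = 180*(-7) = -1260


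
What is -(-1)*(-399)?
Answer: -399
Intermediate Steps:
-(-1)*(-399) = -1*399 = -399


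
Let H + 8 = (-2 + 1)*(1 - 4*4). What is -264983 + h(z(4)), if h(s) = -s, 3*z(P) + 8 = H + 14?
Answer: -794962/3 ≈ -2.6499e+5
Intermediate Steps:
H = 7 (H = -8 + (-2 + 1)*(1 - 4*4) = -8 - (1 - 16) = -8 - 1*(-15) = -8 + 15 = 7)
z(P) = 13/3 (z(P) = -8/3 + (7 + 14)/3 = -8/3 + (1/3)*21 = -8/3 + 7 = 13/3)
-264983 + h(z(4)) = -264983 - 1*13/3 = -264983 - 13/3 = -794962/3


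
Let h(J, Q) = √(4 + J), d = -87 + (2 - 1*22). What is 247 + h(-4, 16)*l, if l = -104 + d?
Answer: 247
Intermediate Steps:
d = -107 (d = -87 + (2 - 22) = -87 - 20 = -107)
l = -211 (l = -104 - 107 = -211)
247 + h(-4, 16)*l = 247 + √(4 - 4)*(-211) = 247 + √0*(-211) = 247 + 0*(-211) = 247 + 0 = 247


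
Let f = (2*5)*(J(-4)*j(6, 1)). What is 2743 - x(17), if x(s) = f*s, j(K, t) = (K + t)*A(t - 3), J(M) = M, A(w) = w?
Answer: -6777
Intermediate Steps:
j(K, t) = (-3 + t)*(K + t) (j(K, t) = (K + t)*(t - 3) = (K + t)*(-3 + t) = (-3 + t)*(K + t))
f = 560 (f = (2*5)*(-4*(-3 + 1)*(6 + 1)) = 10*(-(-8)*7) = 10*(-4*(-14)) = 10*56 = 560)
x(s) = 560*s
2743 - x(17) = 2743 - 560*17 = 2743 - 1*9520 = 2743 - 9520 = -6777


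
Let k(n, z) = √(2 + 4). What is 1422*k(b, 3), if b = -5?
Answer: 1422*√6 ≈ 3483.2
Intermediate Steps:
k(n, z) = √6
1422*k(b, 3) = 1422*√6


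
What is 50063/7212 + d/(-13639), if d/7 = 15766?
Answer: -113121487/98364468 ≈ -1.1500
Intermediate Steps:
d = 110362 (d = 7*15766 = 110362)
50063/7212 + d/(-13639) = 50063/7212 + 110362/(-13639) = 50063*(1/7212) + 110362*(-1/13639) = 50063/7212 - 110362/13639 = -113121487/98364468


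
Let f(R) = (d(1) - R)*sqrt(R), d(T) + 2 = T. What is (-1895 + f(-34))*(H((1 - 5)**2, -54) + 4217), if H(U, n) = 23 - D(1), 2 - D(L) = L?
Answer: -8032905 + 139887*I*sqrt(34) ≈ -8.0329e+6 + 8.1567e+5*I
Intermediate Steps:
D(L) = 2 - L
d(T) = -2 + T
H(U, n) = 22 (H(U, n) = 23 - (2 - 1*1) = 23 - (2 - 1) = 23 - 1*1 = 23 - 1 = 22)
f(R) = sqrt(R)*(-1 - R) (f(R) = ((-2 + 1) - R)*sqrt(R) = (-1 - R)*sqrt(R) = sqrt(R)*(-1 - R))
(-1895 + f(-34))*(H((1 - 5)**2, -54) + 4217) = (-1895 + sqrt(-34)*(-1 - 1*(-34)))*(22 + 4217) = (-1895 + (I*sqrt(34))*(-1 + 34))*4239 = (-1895 + (I*sqrt(34))*33)*4239 = (-1895 + 33*I*sqrt(34))*4239 = -8032905 + 139887*I*sqrt(34)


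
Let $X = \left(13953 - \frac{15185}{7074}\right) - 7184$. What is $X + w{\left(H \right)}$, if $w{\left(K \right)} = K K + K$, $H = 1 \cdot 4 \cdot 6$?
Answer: $\frac{52113121}{7074} \approx 7366.9$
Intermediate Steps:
$X = \frac{47868721}{7074}$ ($X = \left(13953 - \frac{15185}{7074}\right) - 7184 = \frac{98688337}{7074} - 7184 = \frac{47868721}{7074} \approx 6766.9$)
$H = 24$ ($H = 4 \cdot 6 = 24$)
$w{\left(K \right)} = K + K^{2}$ ($w{\left(K \right)} = K^{2} + K = K + K^{2}$)
$X + w{\left(H \right)} = \frac{47868721}{7074} + 24 \left(1 + 24\right) = \frac{47868721}{7074} + 24 \cdot 25 = \frac{47868721}{7074} + 600 = \frac{52113121}{7074}$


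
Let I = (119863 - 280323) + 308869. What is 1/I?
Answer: 1/148409 ≈ 6.7381e-6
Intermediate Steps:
I = 148409 (I = -160460 + 308869 = 148409)
1/I = 1/148409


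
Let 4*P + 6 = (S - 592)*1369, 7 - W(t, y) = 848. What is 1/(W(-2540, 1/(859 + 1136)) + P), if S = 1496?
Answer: 2/617103 ≈ 3.2410e-6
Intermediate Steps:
W(t, y) = -841 (W(t, y) = 7 - 1*848 = 7 - 848 = -841)
P = 618785/2 (P = -3/2 + ((1496 - 592)*1369)/4 = -3/2 + (904*1369)/4 = -3/2 + (¼)*1237576 = -3/2 + 309394 = 618785/2 ≈ 3.0939e+5)
1/(W(-2540, 1/(859 + 1136)) + P) = 1/(-841 + 618785/2) = 1/(617103/2) = 2/617103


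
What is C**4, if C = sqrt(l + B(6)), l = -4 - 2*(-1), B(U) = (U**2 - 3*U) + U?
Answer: 484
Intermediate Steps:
B(U) = U**2 - 2*U
l = -2 (l = -4 - 1*(-2) = -4 + 2 = -2)
C = sqrt(22) (C = sqrt(-2 + 6*(-2 + 6)) = sqrt(-2 + 6*4) = sqrt(-2 + 24) = sqrt(22) ≈ 4.6904)
C**4 = (sqrt(22))**4 = 484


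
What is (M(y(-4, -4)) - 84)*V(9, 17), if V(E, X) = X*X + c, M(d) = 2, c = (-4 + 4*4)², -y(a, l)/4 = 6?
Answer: -35506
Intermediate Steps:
y(a, l) = -24 (y(a, l) = -4*6 = -24)
c = 144 (c = (-4 + 16)² = 12² = 144)
V(E, X) = 144 + X² (V(E, X) = X*X + 144 = X² + 144 = 144 + X²)
(M(y(-4, -4)) - 84)*V(9, 17) = (2 - 84)*(144 + 17²) = -82*(144 + 289) = -82*433 = -35506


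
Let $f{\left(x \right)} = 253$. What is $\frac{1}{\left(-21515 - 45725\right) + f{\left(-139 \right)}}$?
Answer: $- \frac{1}{66987} \approx -1.4928 \cdot 10^{-5}$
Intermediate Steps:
$\frac{1}{\left(-21515 - 45725\right) + f{\left(-139 \right)}} = \frac{1}{\left(-21515 - 45725\right) + 253} = \frac{1}{-67240 + 253} = \frac{1}{-66987} = - \frac{1}{66987}$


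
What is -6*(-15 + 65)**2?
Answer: -15000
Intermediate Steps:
-6*(-15 + 65)**2 = -6*50**2 = -6*2500 = -15000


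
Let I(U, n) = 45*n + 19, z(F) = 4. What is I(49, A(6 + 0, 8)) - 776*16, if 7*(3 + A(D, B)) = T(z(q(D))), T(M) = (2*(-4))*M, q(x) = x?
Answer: -89164/7 ≈ -12738.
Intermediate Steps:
T(M) = -8*M
A(D, B) = -53/7 (A(D, B) = -3 + (-8*4)/7 = -3 + (⅐)*(-32) = -3 - 32/7 = -53/7)
I(U, n) = 19 + 45*n
I(49, A(6 + 0, 8)) - 776*16 = (19 + 45*(-53/7)) - 776*16 = (19 - 2385/7) - 1*12416 = -2252/7 - 12416 = -89164/7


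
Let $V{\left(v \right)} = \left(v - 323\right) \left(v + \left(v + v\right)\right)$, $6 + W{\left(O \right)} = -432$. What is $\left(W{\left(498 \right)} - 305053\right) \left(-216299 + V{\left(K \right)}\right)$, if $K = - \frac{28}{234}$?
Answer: $\frac{301349478980897}{4563} \approx 6.6042 \cdot 10^{10}$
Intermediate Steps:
$K = - \frac{14}{117}$ ($K = \left(-28\right) \frac{1}{234} = - \frac{14}{117} \approx -0.11966$)
$W{\left(O \right)} = -438$ ($W{\left(O \right)} = -6 - 432 = -438$)
$V{\left(v \right)} = 3 v \left(-323 + v\right)$ ($V{\left(v \right)} = \left(-323 + v\right) \left(v + 2 v\right) = \left(-323 + v\right) 3 v = 3 v \left(-323 + v\right)$)
$\left(W{\left(498 \right)} - 305053\right) \left(-216299 + V{\left(K \right)}\right) = \left(-438 - 305053\right) \left(-216299 + 3 \left(- \frac{14}{117}\right) \left(-323 - \frac{14}{117}\right)\right) = - 305491 \left(-216299 + 3 \left(- \frac{14}{117}\right) \left(- \frac{37805}{117}\right)\right) = - 305491 \left(-216299 + \frac{529270}{4563}\right) = \left(-305491\right) \left(- \frac{986443067}{4563}\right) = \frac{301349478980897}{4563}$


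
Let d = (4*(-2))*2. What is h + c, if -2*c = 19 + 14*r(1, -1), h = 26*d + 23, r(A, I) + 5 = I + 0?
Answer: -721/2 ≈ -360.50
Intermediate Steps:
r(A, I) = -5 + I (r(A, I) = -5 + (I + 0) = -5 + I)
d = -16 (d = -8*2 = -16)
h = -393 (h = 26*(-16) + 23 = -416 + 23 = -393)
c = 65/2 (c = -(19 + 14*(-5 - 1))/2 = -(19 + 14*(-6))/2 = -(19 - 84)/2 = -½*(-65) = 65/2 ≈ 32.500)
h + c = -393 + 65/2 = -721/2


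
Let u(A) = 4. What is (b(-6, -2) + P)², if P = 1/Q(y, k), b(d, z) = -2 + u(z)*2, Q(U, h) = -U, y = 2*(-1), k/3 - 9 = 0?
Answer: 169/4 ≈ 42.250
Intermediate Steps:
k = 27 (k = 27 + 3*0 = 27 + 0 = 27)
y = -2
b(d, z) = 6 (b(d, z) = -2 + 4*2 = -2 + 8 = 6)
P = ½ (P = 1/(-1*(-2)) = 1/2 = ½ ≈ 0.50000)
(b(-6, -2) + P)² = (6 + ½)² = (13/2)² = 169/4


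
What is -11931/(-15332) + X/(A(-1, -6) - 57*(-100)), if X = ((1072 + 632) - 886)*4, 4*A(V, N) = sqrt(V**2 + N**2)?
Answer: 10777377523353/7970186312716 - 13088*sqrt(37)/519839963 ≈ 1.3521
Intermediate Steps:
A(V, N) = sqrt(N**2 + V**2)/4 (A(V, N) = sqrt(V**2 + N**2)/4 = sqrt(N**2 + V**2)/4)
X = 3272 (X = (1704 - 886)*4 = 818*4 = 3272)
-11931/(-15332) + X/(A(-1, -6) - 57*(-100)) = -11931/(-15332) + 3272/(sqrt((-6)**2 + (-1)**2)/4 - 57*(-100)) = -11931*(-1/15332) + 3272/(sqrt(36 + 1)/4 + 5700) = 11931/15332 + 3272/(sqrt(37)/4 + 5700) = 11931/15332 + 3272/(5700 + sqrt(37)/4)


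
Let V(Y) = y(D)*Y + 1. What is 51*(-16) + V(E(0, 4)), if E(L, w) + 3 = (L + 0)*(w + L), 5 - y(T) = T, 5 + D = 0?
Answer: -845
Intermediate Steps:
D = -5 (D = -5 + 0 = -5)
y(T) = 5 - T
E(L, w) = -3 + L*(L + w) (E(L, w) = -3 + (L + 0)*(w + L) = -3 + L*(L + w))
V(Y) = 1 + 10*Y (V(Y) = (5 - 1*(-5))*Y + 1 = (5 + 5)*Y + 1 = 10*Y + 1 = 1 + 10*Y)
51*(-16) + V(E(0, 4)) = 51*(-16) + (1 + 10*(-3 + 0² + 0*4)) = -816 + (1 + 10*(-3 + 0 + 0)) = -816 + (1 + 10*(-3)) = -816 + (1 - 30) = -816 - 29 = -845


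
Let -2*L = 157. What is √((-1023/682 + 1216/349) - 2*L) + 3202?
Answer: 3202 + √77457758/698 ≈ 3214.6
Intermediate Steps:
L = -157/2 (L = -½*157 = -157/2 ≈ -78.500)
√((-1023/682 + 1216/349) - 2*L) + 3202 = √((-1023/682 + 1216/349) - 2*(-157/2)) + 3202 = √((-1023*1/682 + 1216*(1/349)) + 157) + 3202 = √((-3/2 + 1216/349) + 157) + 3202 = √(1385/698 + 157) + 3202 = √(110971/698) + 3202 = √77457758/698 + 3202 = 3202 + √77457758/698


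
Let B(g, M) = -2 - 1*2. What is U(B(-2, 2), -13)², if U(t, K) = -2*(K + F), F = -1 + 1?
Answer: 676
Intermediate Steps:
F = 0
B(g, M) = -4 (B(g, M) = -2 - 2 = -4)
U(t, K) = -2*K (U(t, K) = -2*(K + 0) = -2*K)
U(B(-2, 2), -13)² = (-2*(-13))² = 26² = 676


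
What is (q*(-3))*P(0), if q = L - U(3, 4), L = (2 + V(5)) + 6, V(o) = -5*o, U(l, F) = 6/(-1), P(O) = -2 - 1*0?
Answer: -66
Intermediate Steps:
P(O) = -2 (P(O) = -2 + 0 = -2)
U(l, F) = -6 (U(l, F) = 6*(-1) = -6)
L = -17 (L = (2 - 5*5) + 6 = (2 - 25) + 6 = -23 + 6 = -17)
q = -11 (q = -17 - 1*(-6) = -17 + 6 = -11)
(q*(-3))*P(0) = -11*(-3)*(-2) = 33*(-2) = -66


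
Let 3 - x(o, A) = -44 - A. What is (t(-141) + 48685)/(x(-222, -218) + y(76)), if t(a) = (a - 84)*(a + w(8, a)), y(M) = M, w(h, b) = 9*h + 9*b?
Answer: -69947/19 ≈ -3681.4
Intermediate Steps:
w(h, b) = 9*b + 9*h
x(o, A) = 47 + A (x(o, A) = 3 - (-44 - A) = 3 + (44 + A) = 47 + A)
t(a) = (-84 + a)*(72 + 10*a) (t(a) = (a - 84)*(a + (9*a + 9*8)) = (-84 + a)*(a + (9*a + 72)) = (-84 + a)*(a + (72 + 9*a)) = (-84 + a)*(72 + 10*a))
(t(-141) + 48685)/(x(-222, -218) + y(76)) = ((-6048 - 768*(-141) + 10*(-141)²) + 48685)/((47 - 218) + 76) = ((-6048 + 108288 + 10*19881) + 48685)/(-171 + 76) = ((-6048 + 108288 + 198810) + 48685)/(-95) = (301050 + 48685)*(-1/95) = 349735*(-1/95) = -69947/19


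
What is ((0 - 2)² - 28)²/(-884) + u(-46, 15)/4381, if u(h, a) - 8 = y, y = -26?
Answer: -48834/74477 ≈ -0.65569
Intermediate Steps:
u(h, a) = -18 (u(h, a) = 8 - 26 = -18)
((0 - 2)² - 28)²/(-884) + u(-46, 15)/4381 = ((0 - 2)² - 28)²/(-884) - 18/4381 = ((-2)² - 28)²*(-1/884) - 18*1/4381 = (4 - 28)²*(-1/884) - 18/4381 = (-24)²*(-1/884) - 18/4381 = 576*(-1/884) - 18/4381 = -144/221 - 18/4381 = -48834/74477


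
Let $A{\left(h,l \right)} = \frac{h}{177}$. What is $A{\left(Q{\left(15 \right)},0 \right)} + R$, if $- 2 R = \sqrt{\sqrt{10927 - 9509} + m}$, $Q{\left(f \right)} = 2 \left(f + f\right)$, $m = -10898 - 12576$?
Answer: $\frac{20}{59} - \frac{\sqrt{-23474 + \sqrt{1418}}}{2} \approx 0.33898 - 76.545 i$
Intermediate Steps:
$m = -23474$ ($m = -10898 - 12576 = -23474$)
$Q{\left(f \right)} = 4 f$ ($Q{\left(f \right)} = 2 \cdot 2 f = 4 f$)
$A{\left(h,l \right)} = \frac{h}{177}$ ($A{\left(h,l \right)} = h \frac{1}{177} = \frac{h}{177}$)
$R = - \frac{\sqrt{-23474 + \sqrt{1418}}}{2}$ ($R = - \frac{\sqrt{\sqrt{10927 - 9509} - 23474}}{2} = - \frac{\sqrt{\sqrt{1418} - 23474}}{2} = - \frac{\sqrt{-23474 + \sqrt{1418}}}{2} \approx - 76.545 i$)
$A{\left(Q{\left(15 \right)},0 \right)} + R = \frac{4 \cdot 15}{177} - \frac{i \sqrt{23474 - \sqrt{1418}}}{2} = \frac{1}{177} \cdot 60 - \frac{i \sqrt{23474 - \sqrt{1418}}}{2} = \frac{20}{59} - \frac{i \sqrt{23474 - \sqrt{1418}}}{2}$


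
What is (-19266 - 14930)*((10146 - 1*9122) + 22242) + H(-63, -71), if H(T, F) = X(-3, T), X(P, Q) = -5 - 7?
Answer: -795604148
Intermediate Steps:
X(P, Q) = -12
H(T, F) = -12
(-19266 - 14930)*((10146 - 1*9122) + 22242) + H(-63, -71) = (-19266 - 14930)*((10146 - 1*9122) + 22242) - 12 = -34196*((10146 - 9122) + 22242) - 12 = -34196*(1024 + 22242) - 12 = -34196*23266 - 12 = -795604136 - 12 = -795604148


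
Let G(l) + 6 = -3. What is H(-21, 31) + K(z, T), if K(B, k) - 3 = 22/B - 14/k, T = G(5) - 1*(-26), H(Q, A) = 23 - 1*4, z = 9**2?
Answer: 29534/1377 ≈ 21.448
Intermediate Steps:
z = 81
G(l) = -9 (G(l) = -6 - 3 = -9)
H(Q, A) = 19 (H(Q, A) = 23 - 4 = 19)
T = 17 (T = -9 - 1*(-26) = -9 + 26 = 17)
K(B, k) = 3 - 14/k + 22/B (K(B, k) = 3 + (22/B - 14/k) = 3 + (-14/k + 22/B) = 3 - 14/k + 22/B)
H(-21, 31) + K(z, T) = 19 + (3 - 14/17 + 22/81) = 19 + 3371/1377 = 29534/1377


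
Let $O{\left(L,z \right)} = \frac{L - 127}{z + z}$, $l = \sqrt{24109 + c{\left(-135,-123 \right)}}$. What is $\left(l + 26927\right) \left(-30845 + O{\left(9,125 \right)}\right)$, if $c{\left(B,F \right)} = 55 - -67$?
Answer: $- \frac{103822003068}{125} - \frac{3855684 \sqrt{24231}}{125} \approx -8.3538 \cdot 10^{8}$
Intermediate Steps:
$c{\left(B,F \right)} = 122$ ($c{\left(B,F \right)} = 55 + 67 = 122$)
$l = \sqrt{24231}$ ($l = \sqrt{24109 + 122} = \sqrt{24231} \approx 155.66$)
$O{\left(L,z \right)} = \frac{-127 + L}{2 z}$
$\left(l + 26927\right) \left(-30845 + O{\left(9,125 \right)}\right) = \left(\sqrt{24231} + 26927\right) \left(-30845 + \frac{-127 + 9}{2 \cdot 125}\right) = \left(26927 + \sqrt{24231}\right) \left(-30845 + \frac{1}{2} \cdot \frac{1}{125} \left(-118\right)\right) = \left(26927 + \sqrt{24231}\right) \left(-30845 - \frac{59}{125}\right) = \left(26927 + \sqrt{24231}\right) \left(- \frac{3855684}{125}\right) = - \frac{103822003068}{125} - \frac{3855684 \sqrt{24231}}{125}$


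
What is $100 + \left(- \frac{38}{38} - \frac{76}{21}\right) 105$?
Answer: $-385$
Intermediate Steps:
$100 + \left(- \frac{38}{38} - \frac{76}{21}\right) 105 = 100 + \left(\left(-38\right) \frac{1}{38} - \frac{76}{21}\right) 105 = 100 + \left(-1 - \frac{76}{21}\right) 105 = 100 - 485 = -385$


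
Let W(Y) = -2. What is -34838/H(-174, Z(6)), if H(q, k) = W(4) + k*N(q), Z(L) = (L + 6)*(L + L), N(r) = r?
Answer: 17419/12529 ≈ 1.3903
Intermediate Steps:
Z(L) = 2*L*(6 + L) (Z(L) = (6 + L)*(2*L) = 2*L*(6 + L))
H(q, k) = -2 + k*q
-34838/H(-174, Z(6)) = -34838/(-2 + (2*6*(6 + 6))*(-174)) = -34838/(-2 + (2*6*12)*(-174)) = -34838/(-2 + 144*(-174)) = -34838/(-2 - 25056) = -34838/(-25058) = -34838*(-1/25058) = 17419/12529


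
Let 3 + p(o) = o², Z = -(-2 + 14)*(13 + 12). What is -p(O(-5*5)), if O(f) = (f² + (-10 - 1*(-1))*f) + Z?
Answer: -302497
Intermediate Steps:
Z = -300 (Z = -12*25 = -1*300 = -300)
O(f) = -300 + f² - 9*f (O(f) = (f² + (-10 - 1*(-1))*f) - 300 = (f² + (-10 + 1)*f) - 300 = (f² - 9*f) - 300 = -300 + f² - 9*f)
p(o) = -3 + o²
-p(O(-5*5)) = -(-3 + (-300 + (-5*5)² - (-45)*5)²) = -(-3 + (-300 + (-25)² - 9*(-25))²) = -(-3 + (-300 + 625 + 225)²) = -(-3 + 550²) = -(-3 + 302500) = -1*302497 = -302497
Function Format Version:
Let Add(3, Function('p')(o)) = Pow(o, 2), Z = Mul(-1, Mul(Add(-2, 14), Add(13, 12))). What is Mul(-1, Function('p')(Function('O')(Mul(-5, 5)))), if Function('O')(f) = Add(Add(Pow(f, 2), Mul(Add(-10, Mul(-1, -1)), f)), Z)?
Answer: -302497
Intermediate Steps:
Z = -300 (Z = Mul(-1, Mul(12, 25)) = Mul(-1, 300) = -300)
Function('O')(f) = Add(-300, Pow(f, 2), Mul(-9, f)) (Function('O')(f) = Add(Add(Pow(f, 2), Mul(Add(-10, Mul(-1, -1)), f)), -300) = Add(Add(Pow(f, 2), Mul(Add(-10, 1), f)), -300) = Add(Add(Pow(f, 2), Mul(-9, f)), -300) = Add(-300, Pow(f, 2), Mul(-9, f)))
Function('p')(o) = Add(-3, Pow(o, 2))
Mul(-1, Function('p')(Function('O')(Mul(-5, 5)))) = Mul(-1, Add(-3, Pow(Add(-300, Pow(Mul(-5, 5), 2), Mul(-9, Mul(-5, 5))), 2))) = Mul(-1, Add(-3, Pow(Add(-300, Pow(-25, 2), Mul(-9, -25)), 2))) = Mul(-1, Add(-3, Pow(Add(-300, 625, 225), 2))) = Mul(-1, Add(-3, Pow(550, 2))) = Mul(-1, Add(-3, 302500)) = Mul(-1, 302497) = -302497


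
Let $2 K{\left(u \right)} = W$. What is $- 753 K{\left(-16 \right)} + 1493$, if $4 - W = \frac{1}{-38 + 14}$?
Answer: $- \frac{459}{16} \approx -28.688$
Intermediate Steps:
$W = \frac{97}{24}$ ($W = 4 - \frac{1}{-38 + 14} = 4 - \frac{1}{-24} = 4 - - \frac{1}{24} = 4 + \frac{1}{24} = \frac{97}{24} \approx 4.0417$)
$K{\left(u \right)} = \frac{97}{48}$ ($K{\left(u \right)} = \frac{1}{2} \cdot \frac{97}{24} = \frac{97}{48}$)
$- 753 K{\left(-16 \right)} + 1493 = \left(-753\right) \frac{97}{48} + 1493 = - \frac{24347}{16} + 1493 = - \frac{459}{16}$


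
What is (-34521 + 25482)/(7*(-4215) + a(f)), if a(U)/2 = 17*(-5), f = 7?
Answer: 9039/29675 ≈ 0.30460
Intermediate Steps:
a(U) = -170 (a(U) = 2*(17*(-5)) = 2*(-85) = -170)
(-34521 + 25482)/(7*(-4215) + a(f)) = (-34521 + 25482)/(7*(-4215) - 170) = -9039/(-29505 - 170) = -9039/(-29675) = -9039*(-1/29675) = 9039/29675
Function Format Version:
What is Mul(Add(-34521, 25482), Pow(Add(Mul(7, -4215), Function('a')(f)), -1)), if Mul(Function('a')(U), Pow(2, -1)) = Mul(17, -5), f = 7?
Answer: Rational(9039, 29675) ≈ 0.30460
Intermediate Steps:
Function('a')(U) = -170 (Function('a')(U) = Mul(2, Mul(17, -5)) = Mul(2, -85) = -170)
Mul(Add(-34521, 25482), Pow(Add(Mul(7, -4215), Function('a')(f)), -1)) = Mul(Add(-34521, 25482), Pow(Add(Mul(7, -4215), -170), -1)) = Mul(-9039, Pow(Add(-29505, -170), -1)) = Mul(-9039, Pow(-29675, -1)) = Mul(-9039, Rational(-1, 29675)) = Rational(9039, 29675)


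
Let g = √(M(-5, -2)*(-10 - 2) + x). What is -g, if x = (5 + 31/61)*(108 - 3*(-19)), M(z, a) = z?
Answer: -10*√36051/61 ≈ -31.126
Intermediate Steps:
x = 55440/61 (x = (5 + 31*(1/61))*(108 + 57) = (5 + 31/61)*165 = (336/61)*165 = 55440/61 ≈ 908.85)
g = 10*√36051/61 (g = √(-5*(-10 - 2) + 55440/61) = √(-5*(-12) + 55440/61) = √(60 + 55440/61) = √(59100/61) = 10*√36051/61 ≈ 31.126)
-g = -10*√36051/61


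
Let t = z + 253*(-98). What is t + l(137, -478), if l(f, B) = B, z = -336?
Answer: -25608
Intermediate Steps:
t = -25130 (t = -336 + 253*(-98) = -336 - 24794 = -25130)
t + l(137, -478) = -25130 - 478 = -25608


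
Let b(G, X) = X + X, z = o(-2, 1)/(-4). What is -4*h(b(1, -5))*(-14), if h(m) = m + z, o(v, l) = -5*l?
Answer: -490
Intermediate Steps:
z = 5/4 (z = -5*1/(-4) = -5*(-¼) = 5/4 ≈ 1.2500)
b(G, X) = 2*X
h(m) = 5/4 + m (h(m) = m + 5/4 = 5/4 + m)
-4*h(b(1, -5))*(-14) = -4*(5/4 + 2*(-5))*(-14) = -4*(5/4 - 10)*(-14) = -4*(-35/4)*(-14) = 35*(-14) = -490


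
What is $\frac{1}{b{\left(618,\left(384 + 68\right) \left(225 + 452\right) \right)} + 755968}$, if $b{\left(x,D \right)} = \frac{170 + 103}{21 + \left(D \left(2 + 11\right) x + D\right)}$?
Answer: $\frac{2458742161}{1858730393967121} \approx 1.3228 \cdot 10^{-6}$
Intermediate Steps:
$b{\left(x,D \right)} = \frac{273}{21 + D + 13 D x}$ ($b{\left(x,D \right)} = \frac{273}{21 + \left(D 13 x + D\right)} = \frac{273}{21 + \left(13 D x + D\right)} = \frac{273}{21 + \left(D + 13 D x\right)} = \frac{273}{21 + D + 13 D x}$)
$\frac{1}{b{\left(618,\left(384 + 68\right) \left(225 + 452\right) \right)} + 755968} = \frac{1}{\frac{273}{21 + \left(384 + 68\right) \left(225 + 452\right) + 13 \left(384 + 68\right) \left(225 + 452\right) 618} + 755968} = \frac{1}{\frac{273}{21 + 452 \cdot 677 + 13 \cdot 452 \cdot 677 \cdot 618} + 755968} = \frac{1}{\frac{273}{21 + 306004 + 13 \cdot 306004 \cdot 618} + 755968} = \frac{1}{\frac{273}{21 + 306004 + 2458436136} + 755968} = \frac{1}{\frac{273}{2458742161} + 755968} = \frac{1}{\frac{1858730393967121}{2458742161}} = \frac{2458742161}{1858730393967121}$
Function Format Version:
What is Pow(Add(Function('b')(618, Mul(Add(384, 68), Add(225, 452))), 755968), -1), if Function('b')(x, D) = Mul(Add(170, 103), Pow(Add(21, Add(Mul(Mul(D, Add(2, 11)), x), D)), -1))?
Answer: Rational(2458742161, 1858730393967121) ≈ 1.3228e-6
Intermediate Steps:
Function('b')(x, D) = Mul(273, Pow(Add(21, D, Mul(13, D, x)), -1)) (Function('b')(x, D) = Mul(273, Pow(Add(21, Add(Mul(Mul(D, 13), x), D)), -1)) = Mul(273, Pow(Add(21, Add(Mul(Mul(13, D), x), D)), -1)) = Mul(273, Pow(Add(21, Add(Mul(13, D, x), D)), -1)) = Mul(273, Pow(Add(21, Add(D, Mul(13, D, x))), -1)) = Mul(273, Pow(Add(21, D, Mul(13, D, x)), -1)))
Pow(Add(Function('b')(618, Mul(Add(384, 68), Add(225, 452))), 755968), -1) = Pow(Add(Mul(273, Pow(Add(21, Mul(Add(384, 68), Add(225, 452)), Mul(13, Mul(Add(384, 68), Add(225, 452)), 618)), -1)), 755968), -1) = Pow(Add(Mul(273, Pow(Add(21, Mul(452, 677), Mul(13, Mul(452, 677), 618)), -1)), 755968), -1) = Pow(Add(Mul(273, Pow(Add(21, 306004, Mul(13, 306004, 618)), -1)), 755968), -1) = Pow(Add(Mul(273, Pow(Add(21, 306004, 2458436136), -1)), 755968), -1) = Pow(Add(Mul(273, Pow(2458742161, -1)), 755968), -1) = Pow(Add(Mul(273, Rational(1, 2458742161)), 755968), -1) = Pow(Add(Rational(273, 2458742161), 755968), -1) = Pow(Rational(1858730393967121, 2458742161), -1) = Rational(2458742161, 1858730393967121)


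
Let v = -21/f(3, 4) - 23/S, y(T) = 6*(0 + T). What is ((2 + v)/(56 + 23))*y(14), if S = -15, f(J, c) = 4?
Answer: -721/395 ≈ -1.8253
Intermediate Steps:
y(T) = 6*T
v = -223/60 (v = -21/4 - 23/(-15) = -21*¼ - 23*(-1/15) = -21/4 + 23/15 = -223/60 ≈ -3.7167)
((2 + v)/(56 + 23))*y(14) = ((2 - 223/60)/(56 + 23))*(6*14) = -103/60/79*84 = -103/60*1/79*84 = -103/4740*84 = -721/395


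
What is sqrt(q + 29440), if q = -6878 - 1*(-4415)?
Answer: sqrt(26977) ≈ 164.25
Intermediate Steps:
q = -2463 (q = -6878 + 4415 = -2463)
sqrt(q + 29440) = sqrt(-2463 + 29440) = sqrt(26977)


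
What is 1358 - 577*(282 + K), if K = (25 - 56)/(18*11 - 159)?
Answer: -6274997/39 ≈ -1.6090e+5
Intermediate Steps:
K = -31/39 (K = -31/(198 - 159) = -31/39 ≈ -0.79487)
1358 - 577*(282 + K) = 1358 - 577*(282 - 31/39) = 1358 - 577*10967/39 = 1358 - 6327959/39 = -6274997/39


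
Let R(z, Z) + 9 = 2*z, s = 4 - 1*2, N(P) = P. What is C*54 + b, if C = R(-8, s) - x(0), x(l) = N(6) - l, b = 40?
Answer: -1634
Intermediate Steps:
x(l) = 6 - l
s = 2 (s = 4 - 2 = 2)
R(z, Z) = -9 + 2*z
C = -31 (C = (-9 + 2*(-8)) - (6 - 1*0) = (-9 - 16) - (6 + 0) = -25 - 1*6 = -25 - 6 = -31)
C*54 + b = -31*54 + 40 = -1674 + 40 = -1634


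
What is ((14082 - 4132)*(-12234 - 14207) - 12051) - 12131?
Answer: -263112132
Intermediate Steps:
((14082 - 4132)*(-12234 - 14207) - 12051) - 12131 = (9950*(-26441) - 12051) - 12131 = (-263087950 - 12051) - 12131 = -263100001 - 12131 = -263112132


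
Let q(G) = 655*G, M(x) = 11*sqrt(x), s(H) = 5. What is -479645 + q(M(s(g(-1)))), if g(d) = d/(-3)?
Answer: -479645 + 7205*sqrt(5) ≈ -4.6353e+5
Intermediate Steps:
g(d) = -d/3 (g(d) = d*(-1/3) = -d/3)
-479645 + q(M(s(g(-1)))) = -479645 + 655*(11*sqrt(5)) = -479645 + 7205*sqrt(5)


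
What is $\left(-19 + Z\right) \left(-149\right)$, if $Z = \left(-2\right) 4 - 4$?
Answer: $4619$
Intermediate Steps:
$Z = -12$ ($Z = -8 - 4 = -12$)
$\left(-19 + Z\right) \left(-149\right) = \left(-19 - 12\right) \left(-149\right) = \left(-31\right) \left(-149\right) = 4619$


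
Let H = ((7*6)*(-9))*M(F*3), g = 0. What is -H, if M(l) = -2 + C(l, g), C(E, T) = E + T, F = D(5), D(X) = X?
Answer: 4914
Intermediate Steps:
F = 5
M(l) = -2 + l (M(l) = -2 + (l + 0) = -2 + l)
H = -4914 (H = ((7*6)*(-9))*(-2 + 5*3) = (42*(-9))*(-2 + 15) = -378*13 = -4914)
-H = -1*(-4914) = 4914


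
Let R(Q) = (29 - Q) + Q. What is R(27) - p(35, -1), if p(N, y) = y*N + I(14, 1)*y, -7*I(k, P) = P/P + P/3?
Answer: 1340/21 ≈ 63.810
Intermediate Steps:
I(k, P) = -⅐ - P/21 (I(k, P) = -(P/P + P/3)/7 = -(1 + P*(⅓))/7 = -(1 + P/3)/7 = -⅐ - P/21)
R(Q) = 29
p(N, y) = -4*y/21 + N*y (p(N, y) = y*N + (-⅐ - 1/21*1)*y = N*y + (-⅐ - 1/21)*y = N*y - 4*y/21 = -4*y/21 + N*y)
R(27) - p(35, -1) = 29 - (-1)*(-4 + 21*35)/21 = 29 - (-1)*(-4 + 735)/21 = 29 - (-1)*731/21 = 29 - 1*(-731/21) = 29 + 731/21 = 1340/21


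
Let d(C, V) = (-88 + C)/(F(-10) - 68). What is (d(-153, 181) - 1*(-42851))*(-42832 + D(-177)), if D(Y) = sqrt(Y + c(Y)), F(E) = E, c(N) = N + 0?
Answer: -71585528504/39 + 3342619*I*sqrt(354)/78 ≈ -1.8355e+9 + 8.063e+5*I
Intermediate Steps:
c(N) = N
D(Y) = sqrt(2)*sqrt(Y) (D(Y) = sqrt(Y + Y) = sqrt(2*Y) = sqrt(2)*sqrt(Y))
d(C, V) = 44/39 - C/78 (d(C, V) = (-88 + C)/(-10 - 68) = (-88 + C)/(-78) = (-88 + C)*(-1/78) = 44/39 - C/78)
(d(-153, 181) - 1*(-42851))*(-42832 + D(-177)) = ((44/39 - 1/78*(-153)) - 1*(-42851))*(-42832 + sqrt(2)*sqrt(-177)) = ((44/39 + 51/26) + 42851)*(-42832 + sqrt(2)*(I*sqrt(177))) = (241/78 + 42851)*(-42832 + I*sqrt(354)) = 3342619*(-42832 + I*sqrt(354))/78 = -71585528504/39 + 3342619*I*sqrt(354)/78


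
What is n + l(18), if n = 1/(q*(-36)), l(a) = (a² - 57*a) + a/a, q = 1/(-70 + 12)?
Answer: -12589/18 ≈ -699.39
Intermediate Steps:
q = -1/58 (q = 1/(-58) = -1/58 ≈ -0.017241)
l(a) = 1 + a² - 57*a (l(a) = (a² - 57*a) + 1 = 1 + a² - 57*a)
n = 29/18 (n = 1/(-1/58*(-36)) = 1/(18/29) = 29/18 ≈ 1.6111)
n + l(18) = 29/18 + (1 + 18² - 57*18) = 29/18 + (1 + 324 - 1026) = 29/18 - 701 = -12589/18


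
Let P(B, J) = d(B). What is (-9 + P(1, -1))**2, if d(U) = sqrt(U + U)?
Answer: (9 - sqrt(2))**2 ≈ 57.544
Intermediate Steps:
d(U) = sqrt(2)*sqrt(U) (d(U) = sqrt(2*U) = sqrt(2)*sqrt(U))
P(B, J) = sqrt(2)*sqrt(B)
(-9 + P(1, -1))**2 = (-9 + sqrt(2)*sqrt(1))**2 = (-9 + sqrt(2)*1)**2 = (-9 + sqrt(2))**2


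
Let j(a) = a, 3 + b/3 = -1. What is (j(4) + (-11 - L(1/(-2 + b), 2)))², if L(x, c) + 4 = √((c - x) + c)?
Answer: (42 + √798)²/196 ≈ 25.178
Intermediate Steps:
b = -12 (b = -9 + 3*(-1) = -9 - 3 = -12)
L(x, c) = -4 + √(-x + 2*c) (L(x, c) = -4 + √((c - x) + c) = -4 + √(-x + 2*c))
(j(4) + (-11 - L(1/(-2 + b), 2)))² = (4 + (-11 - (-4 + √(-1/(-2 - 12) + 2*2))))² = (4 + (-11 - (-4 + √(-1/(-14) + 4))))² = (4 + (-11 - (-4 + √(-1*(-1/14) + 4))))² = (4 + (-11 - (-4 + √(1/14 + 4))))² = (4 + (-11 - (-4 + √(57/14))))² = (4 + (-11 - (-4 + √798/14)))² = (4 + (-11 + (4 - √798/14)))² = (4 + (-7 - √798/14))² = (-3 - √798/14)²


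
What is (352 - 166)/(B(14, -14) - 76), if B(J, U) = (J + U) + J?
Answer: -3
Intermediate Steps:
B(J, U) = U + 2*J
(352 - 166)/(B(14, -14) - 76) = (352 - 166)/((-14 + 2*14) - 76) = 186/((-14 + 28) - 76) = 186/(14 - 76) = 186/(-62) = 186*(-1/62) = -3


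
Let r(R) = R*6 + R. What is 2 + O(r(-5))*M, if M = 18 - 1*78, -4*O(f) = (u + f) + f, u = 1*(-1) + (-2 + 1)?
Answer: -1078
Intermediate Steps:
u = -2 (u = -1 - 1 = -2)
r(R) = 7*R (r(R) = 6*R + R = 7*R)
O(f) = ½ - f/2 (O(f) = -((-2 + f) + f)/4 = -(-2 + 2*f)/4 = ½ - f/2)
M = -60 (M = 18 - 78 = -60)
2 + O(r(-5))*M = 2 + (½ - 7*(-5)/2)*(-60) = 2 + (½ - ½*(-35))*(-60) = 2 + (½ + 35/2)*(-60) = 2 + 18*(-60) = 2 - 1080 = -1078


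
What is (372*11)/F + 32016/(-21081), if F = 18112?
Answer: -41134195/31818256 ≈ -1.2928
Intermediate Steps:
(372*11)/F + 32016/(-21081) = (372*11)/18112 + 32016/(-21081) = 4092*(1/18112) + 32016*(-1/21081) = 1023/4528 - 10672/7027 = -41134195/31818256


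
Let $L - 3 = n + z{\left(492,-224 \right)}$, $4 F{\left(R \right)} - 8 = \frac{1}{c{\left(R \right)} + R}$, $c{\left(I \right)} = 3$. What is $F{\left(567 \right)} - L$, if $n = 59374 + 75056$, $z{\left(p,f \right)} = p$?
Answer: $- \frac{307624439}{2280} \approx -1.3492 \cdot 10^{5}$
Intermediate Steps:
$n = 134430$
$F{\left(R \right)} = 2 + \frac{1}{4 \left(3 + R\right)}$
$L = 134925$ ($L = 3 + \left(134430 + 492\right) = 3 + 134922 = 134925$)
$F{\left(567 \right)} - L = \frac{25 + 8 \cdot 567}{4 \left(3 + 567\right)} - 134925 = \frac{25 + 4536}{4 \cdot 570} - 134925 = \frac{1}{4} \cdot \frac{1}{570} \cdot 4561 - 134925 = \frac{4561}{2280} - 134925 = - \frac{307624439}{2280}$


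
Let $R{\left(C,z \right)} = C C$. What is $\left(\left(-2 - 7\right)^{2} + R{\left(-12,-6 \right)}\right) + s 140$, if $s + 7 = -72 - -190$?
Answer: $15765$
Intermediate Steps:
$s = 111$ ($s = -7 - -118 = -7 + \left(-72 + 190\right) = -7 + 118 = 111$)
$R{\left(C,z \right)} = C^{2}$
$\left(\left(-2 - 7\right)^{2} + R{\left(-12,-6 \right)}\right) + s 140 = \left(\left(-2 - 7\right)^{2} + \left(-12\right)^{2}\right) + 111 \cdot 140 = \left(\left(-9\right)^{2} + 144\right) + 15540 = \left(81 + 144\right) + 15540 = 225 + 15540 = 15765$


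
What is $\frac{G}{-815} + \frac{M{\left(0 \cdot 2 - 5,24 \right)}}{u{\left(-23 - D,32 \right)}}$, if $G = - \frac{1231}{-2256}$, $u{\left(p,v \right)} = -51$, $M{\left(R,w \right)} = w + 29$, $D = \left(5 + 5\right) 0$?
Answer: $- \frac{32503567}{31256880} \approx -1.0399$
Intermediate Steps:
$D = 0$ ($D = 10 \cdot 0 = 0$)
$M{\left(R,w \right)} = 29 + w$
$G = \frac{1231}{2256}$ ($G = \left(-1231\right) \left(- \frac{1}{2256}\right) = \frac{1231}{2256} \approx 0.54566$)
$\frac{G}{-815} + \frac{M{\left(0 \cdot 2 - 5,24 \right)}}{u{\left(-23 - D,32 \right)}} = \frac{1231}{2256 \left(-815\right)} + \frac{29 + 24}{-51} = \frac{1231}{2256} \left(- \frac{1}{815}\right) + 53 \left(- \frac{1}{51}\right) = - \frac{1231}{1838640} - \frac{53}{51} = - \frac{32503567}{31256880}$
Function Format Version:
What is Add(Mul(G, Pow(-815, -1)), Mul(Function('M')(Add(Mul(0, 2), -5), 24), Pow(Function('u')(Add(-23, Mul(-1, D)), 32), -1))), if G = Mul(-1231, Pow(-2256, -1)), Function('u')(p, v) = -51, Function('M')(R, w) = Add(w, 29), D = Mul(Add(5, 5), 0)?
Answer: Rational(-32503567, 31256880) ≈ -1.0399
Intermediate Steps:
D = 0 (D = Mul(10, 0) = 0)
Function('M')(R, w) = Add(29, w)
G = Rational(1231, 2256) (G = Mul(-1231, Rational(-1, 2256)) = Rational(1231, 2256) ≈ 0.54566)
Add(Mul(G, Pow(-815, -1)), Mul(Function('M')(Add(Mul(0, 2), -5), 24), Pow(Function('u')(Add(-23, Mul(-1, D)), 32), -1))) = Add(Mul(Rational(1231, 2256), Pow(-815, -1)), Mul(Add(29, 24), Pow(-51, -1))) = Add(Mul(Rational(1231, 2256), Rational(-1, 815)), Mul(53, Rational(-1, 51))) = Add(Rational(-1231, 1838640), Rational(-53, 51)) = Rational(-32503567, 31256880)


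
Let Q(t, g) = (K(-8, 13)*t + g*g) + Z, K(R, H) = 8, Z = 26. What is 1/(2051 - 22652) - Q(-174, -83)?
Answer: -113779324/20601 ≈ -5523.0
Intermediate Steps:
Q(t, g) = 26 + g² + 8*t (Q(t, g) = (8*t + g*g) + 26 = (8*t + g²) + 26 = (g² + 8*t) + 26 = 26 + g² + 8*t)
1/(2051 - 22652) - Q(-174, -83) = 1/(2051 - 22652) - (26 + (-83)² + 8*(-174)) = 1/(-20601) - (26 + 6889 - 1392) = -1/20601 - 1*5523 = -1/20601 - 5523 = -113779324/20601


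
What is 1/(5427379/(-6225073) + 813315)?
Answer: 6225073/5062939819616 ≈ 1.2295e-6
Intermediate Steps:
1/(5427379/(-6225073) + 813315) = 1/(5427379*(-1/6225073) + 813315) = 1/(-5427379/6225073 + 813315) = 1/(5062939819616/6225073) = 6225073/5062939819616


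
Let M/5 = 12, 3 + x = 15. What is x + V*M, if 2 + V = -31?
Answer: -1968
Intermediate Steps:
x = 12 (x = -3 + 15 = 12)
M = 60 (M = 5*12 = 60)
V = -33 (V = -2 - 31 = -33)
x + V*M = 12 - 33*60 = 12 - 1980 = -1968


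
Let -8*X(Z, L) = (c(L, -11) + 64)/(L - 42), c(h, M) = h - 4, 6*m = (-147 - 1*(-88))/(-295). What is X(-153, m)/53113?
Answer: 1801/534954136 ≈ 3.3666e-6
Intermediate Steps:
m = 1/30 (m = ((-147 - 1*(-88))/(-295))/6 = ((-147 + 88)*(-1/295))/6 = (-59*(-1/295))/6 = (1/6)*(1/5) = 1/30 ≈ 0.033333)
c(h, M) = -4 + h
X(Z, L) = -(60 + L)/(8*(-42 + L)) (X(Z, L) = -((-4 + L) + 64)/(8*(L - 42)) = -(60 + L)/(8*(-42 + L)))
X(-153, m)/53113 = ((-60 - 1*1/30)/(8*(-42 + 1/30)))/53113 = ((-60 - 1/30)/(8*(-1259/30)))*(1/53113) = ((1/8)*(-30/1259)*(-1801/30))*(1/53113) = (1801/10072)*(1/53113) = 1801/534954136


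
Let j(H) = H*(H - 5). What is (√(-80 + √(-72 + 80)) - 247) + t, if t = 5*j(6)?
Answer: -217 + I*√(80 - 2*√2) ≈ -217.0 + 8.7847*I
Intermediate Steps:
j(H) = H*(-5 + H)
t = 30 (t = 5*(6*(-5 + 6)) = 5*(6*1) = 5*6 = 30)
(√(-80 + √(-72 + 80)) - 247) + t = (√(-80 + √(-72 + 80)) - 247) + 30 = (√(-80 + √8) - 247) + 30 = (√(-80 + 2*√2) - 247) + 30 = (-247 + √(-80 + 2*√2)) + 30 = -217 + √(-80 + 2*√2)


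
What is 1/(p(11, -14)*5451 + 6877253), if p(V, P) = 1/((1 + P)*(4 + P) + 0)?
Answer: 130/894048341 ≈ 1.4541e-7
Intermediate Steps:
p(V, P) = 1/((1 + P)*(4 + P))
1/(p(11, -14)*5451 + 6877253) = 1/(5451/(4 + (-14)² + 5*(-14)) + 6877253) = 1/(5451/(4 + 196 - 70) + 6877253) = 1/(5451/130 + 6877253) = 1/(894048341/130) = 130/894048341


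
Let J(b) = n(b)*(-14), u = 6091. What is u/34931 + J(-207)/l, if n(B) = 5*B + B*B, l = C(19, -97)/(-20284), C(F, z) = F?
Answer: 414776718455713/663689 ≈ 6.2496e+8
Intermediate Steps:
l = -19/20284 (l = 19/(-20284) = 19*(-1/20284) = -19/20284 ≈ -0.00093670)
n(B) = B² + 5*B (n(B) = 5*B + B² = B² + 5*B)
J(b) = -14*b*(5 + b) (J(b) = (b*(5 + b))*(-14) = -14*b*(5 + b))
u/34931 + J(-207)/l = 6091/34931 + (-14*(-207)*(5 - 207))/(-19/20284) = 6091*(1/34931) - 14*(-207)*(-202)*(-20284/19) = 6091/34931 - 585396*(-20284/19) = 6091/34931 + 11874172464/19 = 414776718455713/663689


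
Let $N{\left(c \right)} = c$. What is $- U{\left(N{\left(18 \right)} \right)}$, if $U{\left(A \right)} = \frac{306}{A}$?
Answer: $-17$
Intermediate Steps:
$- U{\left(N{\left(18 \right)} \right)} = - \frac{306}{18} = \left(-1\right) 17 = -17$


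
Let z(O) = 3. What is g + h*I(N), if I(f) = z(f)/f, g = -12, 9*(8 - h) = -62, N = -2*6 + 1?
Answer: -530/33 ≈ -16.061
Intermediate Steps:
N = -11 (N = -12 + 1 = -11)
h = 134/9 (h = 8 - ⅑*(-62) = 8 + 62/9 = 134/9 ≈ 14.889)
I(f) = 3/f
g + h*I(N) = -12 + 134*(3/(-11))/9 = -12 + 134*(3*(-1/11))/9 = -12 + (134/9)*(-3/11) = -12 - 134/33 = -530/33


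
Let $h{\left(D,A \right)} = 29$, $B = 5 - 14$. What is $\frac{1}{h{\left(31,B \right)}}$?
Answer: $\frac{1}{29} \approx 0.034483$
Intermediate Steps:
$B = -9$
$\frac{1}{h{\left(31,B \right)}} = \frac{1}{29}$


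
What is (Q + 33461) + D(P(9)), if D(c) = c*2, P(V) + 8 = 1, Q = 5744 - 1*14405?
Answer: 24786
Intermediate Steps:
Q = -8661 (Q = 5744 - 14405 = -8661)
P(V) = -7 (P(V) = -8 + 1 = -7)
D(c) = 2*c
(Q + 33461) + D(P(9)) = (-8661 + 33461) + 2*(-7) = 24800 - 14 = 24786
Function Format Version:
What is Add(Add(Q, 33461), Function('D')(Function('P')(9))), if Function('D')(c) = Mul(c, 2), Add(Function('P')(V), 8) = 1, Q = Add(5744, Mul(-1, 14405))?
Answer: 24786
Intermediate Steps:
Q = -8661 (Q = Add(5744, -14405) = -8661)
Function('P')(V) = -7 (Function('P')(V) = Add(-8, 1) = -7)
Function('D')(c) = Mul(2, c)
Add(Add(Q, 33461), Function('D')(Function('P')(9))) = Add(Add(-8661, 33461), Mul(2, -7)) = Add(24800, -14) = 24786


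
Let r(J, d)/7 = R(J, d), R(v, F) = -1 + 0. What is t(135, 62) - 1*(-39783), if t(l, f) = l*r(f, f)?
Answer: 38838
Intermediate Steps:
R(v, F) = -1
r(J, d) = -7 (r(J, d) = 7*(-1) = -7)
t(l, f) = -7*l (t(l, f) = l*(-7) = -7*l)
t(135, 62) - 1*(-39783) = -7*135 - 1*(-39783) = -945 + 39783 = 38838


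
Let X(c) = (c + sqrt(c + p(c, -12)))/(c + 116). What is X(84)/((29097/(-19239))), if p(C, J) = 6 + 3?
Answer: -847/3050 - 121*sqrt(93)/36600 ≈ -0.30959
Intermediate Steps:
p(C, J) = 9
X(c) = (c + sqrt(9 + c))/(116 + c) (X(c) = (c + sqrt(c + 9))/(c + 116) = (c + sqrt(9 + c))/(116 + c))
X(84)/((29097/(-19239))) = ((84 + sqrt(9 + 84))/(116 + 84))/((29097/(-19239))) = ((84 + sqrt(93))/200)/((29097*(-1/19239))) = ((84 + sqrt(93))/200)/(-183/121) = (21/50 + sqrt(93)/200)*(-121/183) = -847/3050 - 121*sqrt(93)/36600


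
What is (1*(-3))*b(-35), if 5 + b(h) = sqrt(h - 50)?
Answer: 15 - 3*I*sqrt(85) ≈ 15.0 - 27.659*I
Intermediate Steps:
b(h) = -5 + sqrt(-50 + h) (b(h) = -5 + sqrt(h - 50) = -5 + sqrt(-50 + h))
(1*(-3))*b(-35) = (1*(-3))*(-5 + sqrt(-50 - 35)) = -3*(-5 + sqrt(-85)) = -3*(-5 + I*sqrt(85)) = 15 - 3*I*sqrt(85)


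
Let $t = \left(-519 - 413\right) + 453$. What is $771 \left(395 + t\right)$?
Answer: $-64764$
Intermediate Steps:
$t = -479$ ($t = -932 + 453 = -479$)
$771 \left(395 + t\right) = 771 \left(395 - 479\right) = 771 \left(-84\right) = -64764$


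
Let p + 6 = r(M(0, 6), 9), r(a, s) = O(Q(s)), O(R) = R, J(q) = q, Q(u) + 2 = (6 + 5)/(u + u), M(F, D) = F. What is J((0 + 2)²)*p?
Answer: -266/9 ≈ -29.556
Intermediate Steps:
Q(u) = -2 + 11/(2*u) (Q(u) = -2 + (6 + 5)/(u + u) = -2 + 11/((2*u)) = -2 + 11*(1/(2*u)) = -2 + 11/(2*u))
r(a, s) = -2 + 11/(2*s)
p = -133/18 (p = -6 + (-2 + (11/2)/9) = -6 + (-2 + (11/2)*(⅑)) = -6 + (-2 + 11/18) = -6 - 25/18 = -133/18 ≈ -7.3889)
J((0 + 2)²)*p = (0 + 2)²*(-133/18) = 2²*(-133/18) = 4*(-133/18) = -266/9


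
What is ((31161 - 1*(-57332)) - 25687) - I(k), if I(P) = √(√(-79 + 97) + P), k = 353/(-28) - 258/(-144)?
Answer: 62806 - √(-76314 + 21168*√2)/84 ≈ 62806.0 - 2.5638*I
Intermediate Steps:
k = -1817/168 (k = 353*(-1/28) - 258*(-1/144) = -353/28 + 43/24 = -1817/168 ≈ -10.815)
I(P) = √(P + 3*√2) (I(P) = √(√18 + P) = √(3*√2 + P) = √(P + 3*√2))
((31161 - 1*(-57332)) - 25687) - I(k) = ((31161 - 1*(-57332)) - 25687) - √(-1817/168 + 3*√2) = ((31161 + 57332) - 25687) - √(-1817/168 + 3*√2) = (88493 - 25687) - √(-1817/168 + 3*√2) = 62806 - √(-1817/168 + 3*√2)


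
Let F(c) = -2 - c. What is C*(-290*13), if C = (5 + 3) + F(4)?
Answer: -7540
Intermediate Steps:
C = 2 (C = (5 + 3) + (-2 - 1*4) = 8 + (-2 - 4) = 8 - 6 = 2)
C*(-290*13) = 2*(-290*13) = 2*(-3770) = -7540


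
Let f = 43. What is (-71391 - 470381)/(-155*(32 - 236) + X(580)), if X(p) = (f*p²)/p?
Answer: -19349/2020 ≈ -9.5787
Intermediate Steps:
X(p) = 43*p (X(p) = (43*p²)/p = 43*p)
(-71391 - 470381)/(-155*(32 - 236) + X(580)) = (-71391 - 470381)/(-155*(32 - 236) + 43*580) = -541772/(-155*(-204) + 24940) = -541772/(31620 + 24940) = -541772/56560 = -541772*1/56560 = -19349/2020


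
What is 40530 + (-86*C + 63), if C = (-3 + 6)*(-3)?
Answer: 41367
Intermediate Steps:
C = -9 (C = 3*(-3) = -9)
40530 + (-86*C + 63) = 40530 + (-86*(-9) + 63) = 40530 + (774 + 63) = 40530 + 837 = 41367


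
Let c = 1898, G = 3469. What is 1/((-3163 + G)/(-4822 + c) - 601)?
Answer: -86/51695 ≈ -0.0016636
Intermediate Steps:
1/((-3163 + G)/(-4822 + c) - 601) = 1/((-3163 + 3469)/(-4822 + 1898) - 601) = 1/(306/(-2924) - 601) = 1/(306*(-1/2924) - 601) = 1/(-9/86 - 601) = 1/(-51695/86) = -86/51695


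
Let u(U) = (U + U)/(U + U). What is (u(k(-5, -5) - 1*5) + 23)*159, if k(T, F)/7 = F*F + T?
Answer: 3816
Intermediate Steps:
k(T, F) = 7*T + 7*F**2 (k(T, F) = 7*(F*F + T) = 7*(F**2 + T) = 7*(T + F**2) = 7*T + 7*F**2)
u(U) = 1 (u(U) = (2*U)/((2*U)) = (2*U)*(1/(2*U)) = 1)
(u(k(-5, -5) - 1*5) + 23)*159 = (1 + 23)*159 = 24*159 = 3816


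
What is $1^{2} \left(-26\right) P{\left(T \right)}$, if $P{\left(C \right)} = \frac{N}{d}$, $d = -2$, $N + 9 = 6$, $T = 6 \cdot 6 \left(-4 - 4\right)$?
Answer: $-39$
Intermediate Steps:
$T = -288$ ($T = 36 \left(-8\right) = -288$)
$N = -3$ ($N = -9 + 6 = -3$)
$P{\left(C \right)} = \frac{3}{2}$ ($P{\left(C \right)} = - \frac{3}{-2} = \left(-3\right) \left(- \frac{1}{2}\right) = \frac{3}{2}$)
$1^{2} \left(-26\right) P{\left(T \right)} = 1^{2} \left(-26\right) \frac{3}{2} = 1 \left(-26\right) \frac{3}{2} = \left(-26\right) \frac{3}{2} = -39$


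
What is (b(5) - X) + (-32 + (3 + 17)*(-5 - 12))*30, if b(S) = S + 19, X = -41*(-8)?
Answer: -11464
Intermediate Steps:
X = 328
b(S) = 19 + S
(b(5) - X) + (-32 + (3 + 17)*(-5 - 12))*30 = ((19 + 5) - 1*328) + (-32 + (3 + 17)*(-5 - 12))*30 = (24 - 328) + (-32 + 20*(-17))*30 = -304 + (-32 - 340)*30 = -304 - 372*30 = -304 - 11160 = -11464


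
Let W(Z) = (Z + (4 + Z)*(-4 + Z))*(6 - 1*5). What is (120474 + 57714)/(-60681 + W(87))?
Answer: -5748/1711 ≈ -3.3594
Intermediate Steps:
W(Z) = Z + (-4 + Z)*(4 + Z) (W(Z) = (Z + (-4 + Z)*(4 + Z))*(6 - 5) = (Z + (-4 + Z)*(4 + Z))*1 = Z + (-4 + Z)*(4 + Z))
(120474 + 57714)/(-60681 + W(87)) = (120474 + 57714)/(-60681 + (-16 + 87 + 87²)) = 178188/(-60681 + (-16 + 87 + 7569)) = 178188/(-60681 + 7640) = 178188/(-53041) = 178188*(-1/53041) = -5748/1711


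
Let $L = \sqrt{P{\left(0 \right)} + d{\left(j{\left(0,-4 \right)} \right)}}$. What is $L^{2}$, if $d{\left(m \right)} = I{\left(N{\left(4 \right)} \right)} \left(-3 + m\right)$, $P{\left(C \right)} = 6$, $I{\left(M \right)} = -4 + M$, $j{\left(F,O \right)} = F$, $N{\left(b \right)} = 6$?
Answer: $0$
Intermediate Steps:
$d{\left(m \right)} = -6 + 2 m$ ($d{\left(m \right)} = \left(-4 + 6\right) \left(-3 + m\right) = 2 \left(-3 + m\right) = -6 + 2 m$)
$L = 0$ ($L = \sqrt{6 + \left(-6 + 2 \cdot 0\right)} = \sqrt{6 + \left(-6 + 0\right)} = \sqrt{6 - 6} = \sqrt{0} = 0$)
$L^{2} = 0^{2} = 0$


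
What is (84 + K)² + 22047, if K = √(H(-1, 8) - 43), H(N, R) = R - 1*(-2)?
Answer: 29070 + 168*I*√33 ≈ 29070.0 + 965.09*I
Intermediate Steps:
H(N, R) = 2 + R (H(N, R) = R + 2 = 2 + R)
K = I*√33 (K = √((2 + 8) - 43) = √(10 - 43) = √(-33) = I*√33 ≈ 5.7446*I)
(84 + K)² + 22047 = (84 + I*√33)² + 22047 = 22047 + (84 + I*√33)²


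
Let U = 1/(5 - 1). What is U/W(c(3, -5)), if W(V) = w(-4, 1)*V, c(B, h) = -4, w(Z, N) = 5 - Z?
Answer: -1/144 ≈ -0.0069444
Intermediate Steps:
W(V) = 9*V (W(V) = (5 - 1*(-4))*V = (5 + 4)*V = 9*V)
U = ¼ (U = 1/4 = ¼ ≈ 0.25000)
U/W(c(3, -5)) = 1/(4*((9*(-4)))) = (¼)/(-36) = (¼)*(-1/36) = -1/144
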